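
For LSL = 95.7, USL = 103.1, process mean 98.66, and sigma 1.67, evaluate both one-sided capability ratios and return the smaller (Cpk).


Cpu = (USL - mean) / (3*sigma) = (103.1 - 98.66) / (3*1.67) = 0.8862
Cpl = (mean - LSL) / (3*sigma) = (98.66 - 95.7) / (3*1.67) = 0.5908
Cpk = min(Cpu, Cpl) = 0.5908

0.5908


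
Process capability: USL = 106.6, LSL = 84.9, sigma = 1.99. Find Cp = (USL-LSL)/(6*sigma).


Cp = (USL - LSL) / (6 * sigma)
= (106.6 - 84.9) / (6 * 1.99)
= 21.7000 / 11.9400
= 1.8174

1.8174


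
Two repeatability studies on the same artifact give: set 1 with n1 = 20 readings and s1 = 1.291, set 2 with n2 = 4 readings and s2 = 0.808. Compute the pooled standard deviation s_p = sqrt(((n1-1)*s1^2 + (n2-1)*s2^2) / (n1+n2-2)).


s_p = sqrt(((n1-1)*s1^2 + (n2-1)*s2^2) / (n1+n2-2))
numerator = (20-1)*1.291^2 + (4-1)*0.808^2 = 31.666939 + 1.958592 = 33.625531
denominator = 20 + 4 - 2 = 22
s_p^2 = 33.625531 / 22 = 1.5284332
s_p = sqrt(1.5284332) = 1.2363

1.2363


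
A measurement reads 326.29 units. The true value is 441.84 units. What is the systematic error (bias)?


Systematic error = measured - true
= 326.29 - 441.84
= -115.5500

-115.5500


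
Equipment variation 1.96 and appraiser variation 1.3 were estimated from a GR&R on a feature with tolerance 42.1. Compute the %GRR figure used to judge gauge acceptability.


GRR = sqrt(EV^2 + AV^2) = sqrt(1.96^2 + 1.3^2) = 2.3519354
%GRR = GRR / tol * 100 = 2.3519354 / 42.1 * 100
%GRR = 5.5865

5.5865


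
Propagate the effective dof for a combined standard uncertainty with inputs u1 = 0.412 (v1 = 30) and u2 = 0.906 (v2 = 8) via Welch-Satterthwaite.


uc = sqrt(u1^2 + u2^2) = sqrt(0.412^2 + 0.906^2) = 0.99527886
v_eff = uc^4 / (u1^4/v1 + u2^4/v2)
= 0.99527886^4 / (0.412^4/30 + 0.906^4/8)
= 0.98124875 / 0.085181902
v_eff = 11.5195

11.5195


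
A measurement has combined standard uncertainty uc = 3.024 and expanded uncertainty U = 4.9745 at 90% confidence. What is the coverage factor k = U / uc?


k = U / uc
k = 4.9745 / 3.024
k = 1.645

1.645


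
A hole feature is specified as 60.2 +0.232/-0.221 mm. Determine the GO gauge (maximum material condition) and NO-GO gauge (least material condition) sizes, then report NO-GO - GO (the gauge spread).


GO = nominal - lower_tol (smallest hole = maximum material condition)
GO = 60.2 - 0.221 = 59.979
NO-GO = nominal + upper_tol (largest hole = least material condition)
NO-GO = 60.2 + 0.232 = 60.432
spread = NO-GO - GO = 60.432 - 59.979 = 0.4530

0.4530


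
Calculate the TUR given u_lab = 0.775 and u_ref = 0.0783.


TUR = u_lab / u_ref
= 0.775 / 0.0783
= 9.8978

9.8978


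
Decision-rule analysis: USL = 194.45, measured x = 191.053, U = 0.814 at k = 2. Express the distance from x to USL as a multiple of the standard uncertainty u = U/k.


u = U / k = 0.814 / 2 = 0.407
margin = |USL - x| = |194.45 - 191.053| = 3.397
z = margin / u = 3.397 / 0.407
z = 8.3464

8.3464


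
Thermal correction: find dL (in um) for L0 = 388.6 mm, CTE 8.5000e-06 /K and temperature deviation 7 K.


dL = L * alpha * dT
= 388.6 * 8.5000e-06 * 7
= 0.0231217 mm
dL_um = 0.0231217 * 1000 = 23.1217 um

23.1217


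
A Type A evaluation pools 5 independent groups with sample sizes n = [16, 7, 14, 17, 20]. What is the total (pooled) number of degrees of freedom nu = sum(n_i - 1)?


nu = sum_i (n_i - 1)
nu = ((16 - 1) + (7 - 1) + (14 - 1) + (17 - 1) + (20 - 1))
nu = 15 + 6 + 13 + 16 + 19
nu = 69

69


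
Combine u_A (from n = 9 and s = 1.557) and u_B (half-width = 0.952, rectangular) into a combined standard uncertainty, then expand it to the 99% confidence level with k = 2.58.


u_A = s / sqrt(n) = 1.557 / sqrt(9) = 0.519
u_B = half_width / sqrt(3) = 0.952 / sqrt(3) = 0.54963746
uc = sqrt(u_A^2 + u_B^2) = sqrt(0.519^2 + 0.54963746^2) = 0.75595128
U = k * uc = 2.58 * 0.75595128
U = 1.9504

1.9504


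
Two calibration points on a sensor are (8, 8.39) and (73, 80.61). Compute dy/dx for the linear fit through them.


slope = (y2 - y1) / (x2 - x1)
= (80.61 - 8.39) / (73 - 8)
= 72.2200 / 65
= 1.1111

1.1111


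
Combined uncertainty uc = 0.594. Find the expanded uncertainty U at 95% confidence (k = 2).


U = k * uc
U = 2 * 0.594
U = 1.1880

1.1880


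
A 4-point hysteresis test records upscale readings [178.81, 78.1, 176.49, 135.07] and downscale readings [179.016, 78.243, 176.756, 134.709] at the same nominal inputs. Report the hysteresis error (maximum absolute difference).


|178.81 - 179.016| = 0.2060
|78.1 - 78.243| = 0.1430
|176.49 - 176.756| = 0.2660
|135.07 - 134.709| = 0.3610
hysteresis = max(diffs) = 0.3610

0.3610


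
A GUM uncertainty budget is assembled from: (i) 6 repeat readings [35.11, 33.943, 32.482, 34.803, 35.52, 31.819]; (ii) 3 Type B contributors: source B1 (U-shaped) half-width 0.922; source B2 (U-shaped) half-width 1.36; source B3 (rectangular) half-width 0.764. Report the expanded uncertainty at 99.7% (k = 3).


mean = (35.11 + 33.943 + 32.482 + 34.803 + 35.52 + 31.819) / 6 = 33.94616667
s = sqrt(sum((x - mean)^2)/(n-1)) = 1.49895
u_A = s / sqrt(n) = 1.49895 / sqrt(6) = 0.61194377
u_B1 = 0.922 / sqrt(2) = 0.65195245
u_B2 = 1.36 / sqrt(2) = 0.96166522
u_B3 = 0.764 / sqrt(3) = 0.44109561
uc = sqrt(0.61194377^2 + 0.65195245^2 + 0.96166522^2 + 0.44109561^2) = 1.3852373
U = k * uc = 3 * 1.3852373
U = 4.1557

4.1557


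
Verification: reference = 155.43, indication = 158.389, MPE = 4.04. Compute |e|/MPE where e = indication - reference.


e = indication - reference = 158.389 - 155.43 = 2.9590
|e| = 2.9590
ratio = |e| / MPE = 2.9590 / 4.04
ratio = 0.7324

0.7324


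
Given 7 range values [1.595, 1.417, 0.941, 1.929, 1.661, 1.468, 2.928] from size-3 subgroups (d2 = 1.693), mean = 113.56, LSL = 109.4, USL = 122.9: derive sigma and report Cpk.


R_bar = (1.595 + 1.417 + 0.941 + 1.929 + 1.661 + 1.468 + 2.928) / 7 = 1.7055714
sigma = R_bar / d2 = 1.7055714 / 1.693 = 1.0074255
Cp = (USL - LSL)/(6*sigma) = (122.9 - 109.4)/(6*1.0074255) = 2.2334
Cpu = (122.9 - 113.56)/(3*1.0074255) = 3.0904
Cpl = (113.56 - 109.4)/(3*1.0074255) = 1.3764
Cpk = min(Cpu, Cpl) = 1.3764

1.3764


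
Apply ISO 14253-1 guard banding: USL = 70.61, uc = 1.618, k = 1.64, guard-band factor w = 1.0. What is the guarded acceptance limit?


U = k * uc = 1.64 * 1.618 = 2.65352
guard band g = w * U = 1.0 * 2.65352 = 2.65352
AL = USL - g = 70.61 - 2.65352
AL = 67.9565

67.9565


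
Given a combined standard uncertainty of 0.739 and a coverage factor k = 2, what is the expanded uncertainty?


U = k * uc
U = 2 * 0.739
U = 1.4780

1.4780


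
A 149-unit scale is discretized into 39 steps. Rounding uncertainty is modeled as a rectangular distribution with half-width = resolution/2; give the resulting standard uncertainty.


resolution = range / divisions
resolution = 149 / 39 = 3.8205128
u_res = resolution / (2*sqrt(3))
u_res = 3.8205128 / 3.4641016
u_res = 1.1029

1.1029


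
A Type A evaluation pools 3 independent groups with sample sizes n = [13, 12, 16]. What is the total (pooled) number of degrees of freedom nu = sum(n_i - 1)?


nu = sum_i (n_i - 1)
nu = ((13 - 1) + (12 - 1) + (16 - 1))
nu = 12 + 11 + 15
nu = 38

38


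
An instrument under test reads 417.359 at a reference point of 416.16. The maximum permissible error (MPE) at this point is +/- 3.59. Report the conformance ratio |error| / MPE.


e = indication - reference = 417.359 - 416.16 = 1.1990
|e| = 1.1990
ratio = |e| / MPE = 1.1990 / 3.59
ratio = 0.3340

0.3340


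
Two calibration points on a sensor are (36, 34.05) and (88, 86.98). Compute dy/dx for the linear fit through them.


slope = (y2 - y1) / (x2 - x1)
= (86.98 - 34.05) / (88 - 36)
= 52.9300 / 52
= 1.0179

1.0179


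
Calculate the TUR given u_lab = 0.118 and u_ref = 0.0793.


TUR = u_lab / u_ref
= 0.118 / 0.0793
= 1.4880

1.4880


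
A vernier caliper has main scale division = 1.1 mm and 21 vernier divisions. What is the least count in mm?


LC = MSD / n_div
= 1.1 / 21
= 0.0524

0.0524


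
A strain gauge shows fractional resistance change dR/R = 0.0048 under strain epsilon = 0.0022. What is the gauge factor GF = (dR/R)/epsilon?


GF = (dR/R) / epsilon
= 0.0048 / 0.0022
= 2.1818

2.1818


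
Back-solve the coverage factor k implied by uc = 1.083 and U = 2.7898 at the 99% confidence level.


k = U / uc
k = 2.7898 / 1.083
k = 2.576

2.576


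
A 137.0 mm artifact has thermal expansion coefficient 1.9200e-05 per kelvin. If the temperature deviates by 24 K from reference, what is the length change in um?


dL = L * alpha * dT
= 137.0 * 1.9200e-05 * 24
= 0.0631296 mm
dL_um = 0.0631296 * 1000 = 63.1296 um

63.1296


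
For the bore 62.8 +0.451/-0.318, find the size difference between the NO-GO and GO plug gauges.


GO = nominal - lower_tol (smallest hole = maximum material condition)
GO = 62.8 - 0.318 = 62.482
NO-GO = nominal + upper_tol (largest hole = least material condition)
NO-GO = 62.8 + 0.451 = 63.251
spread = NO-GO - GO = 63.251 - 62.482 = 0.7690

0.7690


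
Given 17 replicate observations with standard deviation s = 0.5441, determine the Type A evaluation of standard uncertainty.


u_A = s / sqrt(n)
u_A = 0.5441 / sqrt(17)
u_A = 0.5441 / 4.1231056
u_A = 0.1320

0.1320


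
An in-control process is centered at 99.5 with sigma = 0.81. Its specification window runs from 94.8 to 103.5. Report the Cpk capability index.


Cpu = (USL - mean) / (3*sigma) = (103.5 - 99.5) / (3*0.81) = 1.6461
Cpl = (mean - LSL) / (3*sigma) = (99.5 - 94.8) / (3*0.81) = 1.9342
Cpk = min(Cpu, Cpl) = 1.6461

1.6461


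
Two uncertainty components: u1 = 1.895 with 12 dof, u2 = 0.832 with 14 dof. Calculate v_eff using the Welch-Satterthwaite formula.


uc = sqrt(u1^2 + u2^2) = sqrt(1.895^2 + 0.832^2) = 2.0696012
v_eff = uc^4 / (u1^4/v1 + u2^4/v2)
= 2.0696012^4 / (1.895^4/12 + 0.832^4/14)
= 18.346223 / 1.1088484
v_eff = 16.5453

16.5453


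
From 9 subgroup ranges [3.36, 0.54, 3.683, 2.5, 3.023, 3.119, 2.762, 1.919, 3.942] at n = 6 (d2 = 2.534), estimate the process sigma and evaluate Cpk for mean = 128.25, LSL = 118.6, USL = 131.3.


R_bar = (3.36 + 0.54 + 3.683 + 2.5 + 3.023 + 3.119 + 2.762 + 1.919 + 3.942) / 9 = 2.7608889
sigma = R_bar / d2 = 2.7608889 / 2.534 = 1.0895378
Cp = (USL - LSL)/(6*sigma) = (131.3 - 118.6)/(6*1.0895378) = 1.9427
Cpu = (131.3 - 128.25)/(3*1.0895378) = 0.9331
Cpl = (128.25 - 118.6)/(3*1.0895378) = 2.9523
Cpk = min(Cpu, Cpl) = 0.9331

0.9331


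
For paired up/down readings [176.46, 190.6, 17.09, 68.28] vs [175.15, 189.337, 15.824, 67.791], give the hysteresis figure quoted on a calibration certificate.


|176.46 - 175.15| = 1.3100
|190.6 - 189.337| = 1.2630
|17.09 - 15.824| = 1.2660
|68.28 - 67.791| = 0.4890
hysteresis = max(diffs) = 1.3100

1.3100


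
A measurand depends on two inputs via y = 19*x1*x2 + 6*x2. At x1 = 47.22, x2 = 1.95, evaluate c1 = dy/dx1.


y = 19*x1*x2 + 6*x2
dy/dx1 = 19*x2
Evaluate at x2 = 1.95: c1 = 19 * 1.95
c1 = 37.0500

37.0500


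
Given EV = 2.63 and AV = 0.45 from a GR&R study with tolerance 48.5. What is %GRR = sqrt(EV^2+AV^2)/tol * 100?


GRR = sqrt(EV^2 + AV^2) = sqrt(2.63^2 + 0.45^2) = 2.6682204
%GRR = GRR / tol * 100 = 2.6682204 / 48.5 * 100
%GRR = 5.5015

5.5015


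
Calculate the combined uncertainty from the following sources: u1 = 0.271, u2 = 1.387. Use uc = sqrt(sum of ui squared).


uc = sqrt(0.271^2 + 1.387^2)
uc = sqrt(1.99721)
uc = 1.4132

1.4132


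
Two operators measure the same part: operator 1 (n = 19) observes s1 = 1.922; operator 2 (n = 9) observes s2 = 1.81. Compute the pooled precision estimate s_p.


s_p = sqrt(((n1-1)*s1^2 + (n2-1)*s2^2) / (n1+n2-2))
numerator = (19-1)*1.922^2 + (9-1)*1.81^2 = 66.493512 + 26.2088 = 92.702312
denominator = 19 + 9 - 2 = 26
s_p^2 = 92.702312 / 26 = 3.5654735
s_p = sqrt(3.5654735) = 1.8882

1.8882


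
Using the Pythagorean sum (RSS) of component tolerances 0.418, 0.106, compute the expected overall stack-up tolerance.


RSS = sqrt(0.418^2 + 0.106^2)
= sqrt(0.18596)
= 0.4312

0.4312


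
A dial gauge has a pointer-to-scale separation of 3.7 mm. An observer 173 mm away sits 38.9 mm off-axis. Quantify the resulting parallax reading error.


error = h * offset / d
= 3.7 * 38.9 / 173
= 0.8320

0.8320


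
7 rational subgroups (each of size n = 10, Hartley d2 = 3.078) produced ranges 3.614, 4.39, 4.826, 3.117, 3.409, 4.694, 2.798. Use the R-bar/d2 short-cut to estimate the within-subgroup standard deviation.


R_bar = (3.614 + 4.39 + 4.826 + 3.117 + 3.409 + 4.694 + 2.798) / 7
R_bar = 26.848 / 7 = 3.8354286
sigma_hat = R_bar / d2 = 3.8354286 / 3.078 = 1.2461

1.2461


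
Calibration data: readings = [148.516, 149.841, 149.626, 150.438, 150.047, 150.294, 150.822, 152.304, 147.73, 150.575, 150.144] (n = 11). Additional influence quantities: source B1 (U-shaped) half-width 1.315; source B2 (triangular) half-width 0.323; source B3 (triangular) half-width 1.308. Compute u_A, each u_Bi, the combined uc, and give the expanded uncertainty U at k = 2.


mean = (148.516 + 149.841 + 149.626 + 150.438 + 150.047 + 150.294 + 150.822 + 152.304 + 147.73 + 150.575 + 150.144) / 11 = 150.0306364
s = sqrt(sum((x - mean)^2)/(n-1)) = 1.1885259
u_A = s / sqrt(n) = 1.1885259 / sqrt(11) = 0.35835404
u_B1 = 1.315 / sqrt(2) = 0.92984542
u_B2 = 0.323 / sqrt(6) = 0.1318642
u_B3 = 1.308 / sqrt(6) = 0.53398876
uc = sqrt(0.35835404^2 + 0.92984542^2 + 0.1318642^2 + 0.53398876^2) = 1.1382277
U = k * uc = 2 * 1.1382277
U = 2.2765

2.2765


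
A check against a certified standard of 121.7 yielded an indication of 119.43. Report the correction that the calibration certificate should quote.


Correction = standard - reading
= 121.7 - 119.43
= 2.2700

2.2700


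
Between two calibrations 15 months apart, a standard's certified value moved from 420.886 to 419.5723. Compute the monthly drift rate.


rate = (v2 - v1) / months
= (419.5723 - 420.886) / 15
= -1.3137 / 15
= -0.0876

-0.0876


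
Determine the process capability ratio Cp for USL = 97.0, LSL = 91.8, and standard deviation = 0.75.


Cp = (USL - LSL) / (6 * sigma)
= (97.0 - 91.8) / (6 * 0.75)
= 5.2000 / 4.5000
= 1.1556

1.1556


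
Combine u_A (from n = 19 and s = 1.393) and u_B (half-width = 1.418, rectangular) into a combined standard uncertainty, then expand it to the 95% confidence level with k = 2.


u_A = s / sqrt(n) = 1.393 / sqrt(19) = 0.31957612
u_B = half_width / sqrt(3) = 1.418 / sqrt(3) = 0.81868268
uc = sqrt(u_A^2 + u_B^2) = sqrt(0.31957612^2 + 0.81868268^2) = 0.87884596
U = k * uc = 2 * 0.87884596
U = 1.7577

1.7577


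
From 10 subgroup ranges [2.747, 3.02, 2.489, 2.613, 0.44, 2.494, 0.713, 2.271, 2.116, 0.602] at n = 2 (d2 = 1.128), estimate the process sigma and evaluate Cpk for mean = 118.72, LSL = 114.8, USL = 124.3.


R_bar = (2.747 + 3.02 + 2.489 + 2.613 + 0.44 + 2.494 + 0.713 + 2.271 + 2.116 + 0.602) / 10 = 1.9505
sigma = R_bar / d2 = 1.9505 / 1.128 = 1.7291667
Cp = (USL - LSL)/(6*sigma) = (124.3 - 114.8)/(6*1.7291667) = 0.9157
Cpu = (124.3 - 118.72)/(3*1.7291667) = 1.0757
Cpl = (118.72 - 114.8)/(3*1.7291667) = 0.7557
Cpk = min(Cpu, Cpl) = 0.7557

0.7557


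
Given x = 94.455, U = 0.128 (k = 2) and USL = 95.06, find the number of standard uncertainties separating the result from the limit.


u = U / k = 0.128 / 2 = 0.064
margin = |USL - x| = |95.06 - 94.455| = 0.605
z = margin / u = 0.605 / 0.064
z = 9.4531

9.4531


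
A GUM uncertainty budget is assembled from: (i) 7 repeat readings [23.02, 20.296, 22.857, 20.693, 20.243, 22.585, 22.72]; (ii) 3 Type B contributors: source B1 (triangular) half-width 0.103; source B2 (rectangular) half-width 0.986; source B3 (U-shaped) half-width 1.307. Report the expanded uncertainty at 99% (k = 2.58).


mean = (23.02 + 20.296 + 22.857 + 20.693 + 20.243 + 22.585 + 22.72) / 7 = 21.77342857
s = sqrt(sum((x - mean)^2)/(n-1)) = 1.2893827
u_A = s / sqrt(n) = 1.2893827 / sqrt(7) = 0.48734085
u_B1 = 0.103 / sqrt(6) = 0.042049574
u_B2 = 0.986 / sqrt(3) = 0.56926737
u_B3 = 1.307 / sqrt(2) = 0.92418856
uc = sqrt(0.48734085^2 + 0.042049574^2 + 0.56926737^2 + 0.92418856^2) = 1.1905709
U = k * uc = 2.58 * 1.1905709
U = 3.0717

3.0717


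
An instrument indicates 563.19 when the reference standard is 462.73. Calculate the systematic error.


Systematic error = measured - true
= 563.19 - 462.73
= 100.4600

100.4600


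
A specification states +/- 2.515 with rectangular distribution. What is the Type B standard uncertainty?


u_B = half_width / sqrt(3)
u_B = 2.515 / 1.7320508
u_B = 1.4520

1.4520


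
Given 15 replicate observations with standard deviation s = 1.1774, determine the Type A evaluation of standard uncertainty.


u_A = s / sqrt(n)
u_A = 1.1774 / sqrt(15)
u_A = 1.1774 / 3.8729833
u_A = 0.3040

0.3040


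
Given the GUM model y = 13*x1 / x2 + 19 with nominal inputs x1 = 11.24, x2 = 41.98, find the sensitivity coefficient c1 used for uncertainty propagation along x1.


y = 13*x1 / x2 + 19
dy/dx1 = 13/x2
Evaluate at x2 = 41.98: c1 = 13 / 41.98
c1 = 0.3097

0.3097


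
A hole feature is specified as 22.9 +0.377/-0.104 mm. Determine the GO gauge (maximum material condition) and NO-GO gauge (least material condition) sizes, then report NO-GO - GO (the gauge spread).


GO = nominal - lower_tol (smallest hole = maximum material condition)
GO = 22.9 - 0.104 = 22.796
NO-GO = nominal + upper_tol (largest hole = least material condition)
NO-GO = 22.9 + 0.377 = 23.277
spread = NO-GO - GO = 23.277 - 22.796 = 0.4810

0.4810


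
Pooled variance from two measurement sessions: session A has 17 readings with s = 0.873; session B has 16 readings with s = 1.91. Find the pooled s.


s_p = sqrt(((n1-1)*s1^2 + (n2-1)*s2^2) / (n1+n2-2))
numerator = (17-1)*0.873^2 + (16-1)*1.91^2 = 12.194064 + 54.7215 = 66.915564
denominator = 17 + 16 - 2 = 31
s_p^2 = 66.915564 / 31 = 2.1585666
s_p = sqrt(2.1585666) = 1.4692

1.4692


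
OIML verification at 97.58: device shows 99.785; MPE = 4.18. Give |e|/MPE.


e = indication - reference = 99.785 - 97.58 = 2.2050
|e| = 2.2050
ratio = |e| / MPE = 2.2050 / 4.18
ratio = 0.5275

0.5275


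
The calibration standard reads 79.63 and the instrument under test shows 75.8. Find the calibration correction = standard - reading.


Correction = standard - reading
= 79.63 - 75.8
= 3.8300

3.8300


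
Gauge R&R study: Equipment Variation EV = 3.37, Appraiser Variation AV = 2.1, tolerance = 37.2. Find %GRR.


GRR = sqrt(EV^2 + AV^2) = sqrt(3.37^2 + 2.1^2) = 3.9707556
%GRR = GRR / tol * 100 = 3.9707556 / 37.2 * 100
%GRR = 10.6741

10.6741


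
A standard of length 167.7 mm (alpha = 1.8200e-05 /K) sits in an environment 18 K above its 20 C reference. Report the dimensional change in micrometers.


dL = L * alpha * dT
= 167.7 * 1.8200e-05 * 18
= 0.0549385 mm
dL_um = 0.0549385 * 1000 = 54.9385 um

54.9385


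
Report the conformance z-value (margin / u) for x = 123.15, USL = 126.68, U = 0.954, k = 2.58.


u = U / k = 0.954 / 2.58 = 0.36976744
margin = |USL - x| = |126.68 - 123.15| = 3.53
z = margin / u = 3.53 / 0.36976744
z = 9.5465

9.5465


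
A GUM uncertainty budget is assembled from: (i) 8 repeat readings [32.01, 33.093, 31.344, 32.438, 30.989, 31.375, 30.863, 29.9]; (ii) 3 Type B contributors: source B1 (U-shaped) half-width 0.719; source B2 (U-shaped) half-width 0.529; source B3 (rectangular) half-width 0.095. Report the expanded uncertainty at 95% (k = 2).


mean = (32.01 + 33.093 + 31.344 + 32.438 + 30.989 + 31.375 + 30.863 + 29.9) / 8 = 31.5015
s = sqrt(sum((x - mean)^2)/(n-1)) = 0.99602252
u_A = s / sqrt(n) = 0.99602252 / sqrt(8) = 0.35214714
u_B1 = 0.719 / sqrt(2) = 0.50840978
u_B2 = 0.529 / sqrt(2) = 0.37405949
u_B3 = 0.095 / sqrt(3) = 0.054848276
uc = sqrt(0.35214714^2 + 0.50840978^2 + 0.37405949^2 + 0.054848276^2) = 0.7248565
U = k * uc = 2 * 0.7248565
U = 1.4497

1.4497


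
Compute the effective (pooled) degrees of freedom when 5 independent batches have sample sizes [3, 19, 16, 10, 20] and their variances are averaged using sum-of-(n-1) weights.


nu = sum_i (n_i - 1)
nu = ((3 - 1) + (19 - 1) + (16 - 1) + (10 - 1) + (20 - 1))
nu = 2 + 18 + 15 + 9 + 19
nu = 63

63


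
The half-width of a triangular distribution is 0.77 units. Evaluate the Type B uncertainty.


u_B = half_width / sqrt(6)
u_B = 0.77 / 2.4494897
u_B = 0.3144

0.3144


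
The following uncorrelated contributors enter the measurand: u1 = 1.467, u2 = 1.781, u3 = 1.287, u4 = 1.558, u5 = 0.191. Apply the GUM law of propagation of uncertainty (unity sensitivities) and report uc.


uc = sqrt(1.467^2 + 1.781^2 + 1.287^2 + 1.558^2 + 0.191^2)
uc = sqrt(9.444264)
uc = 3.0732

3.0732


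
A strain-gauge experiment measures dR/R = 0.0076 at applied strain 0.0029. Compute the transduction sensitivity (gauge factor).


GF = (dR/R) / epsilon
= 0.0076 / 0.0029
= 2.6207

2.6207


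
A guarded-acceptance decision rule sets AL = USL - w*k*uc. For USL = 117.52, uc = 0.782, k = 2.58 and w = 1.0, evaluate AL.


U = k * uc = 2.58 * 0.782 = 2.01756
guard band g = w * U = 1.0 * 2.01756 = 2.01756
AL = USL - g = 117.52 - 2.01756
AL = 115.5024

115.5024


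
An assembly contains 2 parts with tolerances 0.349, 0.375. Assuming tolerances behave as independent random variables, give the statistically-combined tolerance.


RSS = sqrt(0.349^2 + 0.375^2)
= sqrt(0.262426)
= 0.5123

0.5123


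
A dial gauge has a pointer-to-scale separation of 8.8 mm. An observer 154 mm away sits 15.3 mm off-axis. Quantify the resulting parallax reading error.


error = h * offset / d
= 8.8 * 15.3 / 154
= 0.8743

0.8743


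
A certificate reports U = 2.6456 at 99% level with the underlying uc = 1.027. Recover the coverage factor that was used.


k = U / uc
k = 2.6456 / 1.027
k = 2.576

2.576


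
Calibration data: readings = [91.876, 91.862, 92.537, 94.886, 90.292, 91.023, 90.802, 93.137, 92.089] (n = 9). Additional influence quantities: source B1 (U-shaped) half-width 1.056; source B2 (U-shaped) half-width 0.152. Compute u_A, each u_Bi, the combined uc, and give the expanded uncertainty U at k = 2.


mean = (91.876 + 91.862 + 92.537 + 94.886 + 90.292 + 91.023 + 90.802 + 93.137 + 92.089) / 9 = 92.056
s = sqrt(sum((x - mean)^2)/(n-1)) = 1.379821
u_A = s / sqrt(n) = 1.379821 / sqrt(9) = 0.45994033
u_B1 = 1.056 / sqrt(2) = 0.74670476
u_B2 = 0.152 / sqrt(2) = 0.10748023
uc = sqrt(0.45994033^2 + 0.74670476^2 + 0.10748023^2) = 0.88355255
U = k * uc = 2 * 0.88355255
U = 1.7671

1.7671


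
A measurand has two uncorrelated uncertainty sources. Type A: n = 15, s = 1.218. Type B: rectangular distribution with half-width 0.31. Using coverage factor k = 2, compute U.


u_A = s / sqrt(n) = 1.218 / sqrt(15) = 0.31448625
u_B = half_width / sqrt(3) = 0.31 / sqrt(3) = 0.17897858
uc = sqrt(u_A^2 + u_B^2) = sqrt(0.31448625^2 + 0.17897858^2) = 0.36184932
U = k * uc = 2 * 0.36184932
U = 0.7237

0.7237


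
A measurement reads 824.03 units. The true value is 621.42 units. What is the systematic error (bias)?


Systematic error = measured - true
= 824.03 - 621.42
= 202.6100

202.6100


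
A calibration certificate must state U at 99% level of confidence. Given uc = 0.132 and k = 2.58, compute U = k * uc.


U = k * uc
U = 2.58 * 0.132
U = 0.3406

0.3406


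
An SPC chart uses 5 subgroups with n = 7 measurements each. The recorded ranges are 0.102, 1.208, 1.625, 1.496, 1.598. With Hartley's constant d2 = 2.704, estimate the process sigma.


R_bar = (0.102 + 1.208 + 1.625 + 1.496 + 1.598) / 5
R_bar = 6.029 / 5 = 1.2058
sigma_hat = R_bar / d2 = 1.2058 / 2.704 = 0.4459

0.4459


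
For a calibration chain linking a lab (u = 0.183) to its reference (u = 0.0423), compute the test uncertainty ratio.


TUR = u_lab / u_ref
= 0.183 / 0.0423
= 4.3262

4.3262


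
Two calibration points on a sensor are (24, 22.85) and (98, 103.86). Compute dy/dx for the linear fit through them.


slope = (y2 - y1) / (x2 - x1)
= (103.86 - 22.85) / (98 - 24)
= 81.0100 / 74
= 1.0947

1.0947


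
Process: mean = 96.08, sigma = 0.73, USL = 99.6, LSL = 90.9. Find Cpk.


Cpu = (USL - mean) / (3*sigma) = (99.6 - 96.08) / (3*0.73) = 1.6073
Cpl = (mean - LSL) / (3*sigma) = (96.08 - 90.9) / (3*0.73) = 2.3653
Cpk = min(Cpu, Cpl) = 1.6073

1.6073


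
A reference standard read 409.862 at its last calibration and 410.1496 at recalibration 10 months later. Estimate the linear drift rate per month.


rate = (v2 - v1) / months
= (410.1496 - 409.862) / 10
= 0.2876 / 10
= 0.0288

0.0288


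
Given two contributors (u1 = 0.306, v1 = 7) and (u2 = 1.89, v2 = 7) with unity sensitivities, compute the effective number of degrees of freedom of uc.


uc = sqrt(u1^2 + u2^2) = sqrt(0.306^2 + 1.89^2) = 1.9146112
v_eff = uc^4 / (u1^4/v1 + u2^4/v2)
= 1.9146112^4 / (0.306^4/7 + 1.89^4/7)
= 13.437621 / 1.8240952
v_eff = 7.3667

7.3667


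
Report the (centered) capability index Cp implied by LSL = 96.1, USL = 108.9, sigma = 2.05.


Cp = (USL - LSL) / (6 * sigma)
= (108.9 - 96.1) / (6 * 2.05)
= 12.8000 / 12.3000
= 1.0407

1.0407


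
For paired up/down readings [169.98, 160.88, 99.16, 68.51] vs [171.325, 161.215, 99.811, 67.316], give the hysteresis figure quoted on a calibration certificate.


|169.98 - 171.325| = 1.3450
|160.88 - 161.215| = 0.3350
|99.16 - 99.811| = 0.6510
|68.51 - 67.316| = 1.1940
hysteresis = max(diffs) = 1.3450

1.3450


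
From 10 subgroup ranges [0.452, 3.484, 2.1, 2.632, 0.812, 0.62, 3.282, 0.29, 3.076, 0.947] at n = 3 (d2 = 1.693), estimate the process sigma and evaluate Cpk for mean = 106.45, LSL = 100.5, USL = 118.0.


R_bar = (0.452 + 3.484 + 2.1 + 2.632 + 0.812 + 0.62 + 3.282 + 0.29 + 3.076 + 0.947) / 10 = 1.7695
sigma = R_bar / d2 = 1.7695 / 1.693 = 1.0451861
Cp = (USL - LSL)/(6*sigma) = (118.0 - 100.5)/(6*1.0451861) = 2.7906
Cpu = (118.0 - 106.45)/(3*1.0451861) = 3.6836
Cpl = (106.45 - 100.5)/(3*1.0451861) = 1.8976
Cpk = min(Cpu, Cpl) = 1.8976

1.8976


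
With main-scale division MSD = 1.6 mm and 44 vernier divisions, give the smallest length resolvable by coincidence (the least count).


LC = MSD / n_div
= 1.6 / 44
= 0.0364

0.0364


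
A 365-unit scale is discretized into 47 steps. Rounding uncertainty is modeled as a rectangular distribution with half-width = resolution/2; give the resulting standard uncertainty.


resolution = range / divisions
resolution = 365 / 47 = 7.7659574
u_res = resolution / (2*sqrt(3))
u_res = 7.7659574 / 3.4641016
u_res = 2.2418

2.2418


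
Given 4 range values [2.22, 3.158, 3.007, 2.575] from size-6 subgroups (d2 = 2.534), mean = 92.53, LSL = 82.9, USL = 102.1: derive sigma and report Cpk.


R_bar = (2.22 + 3.158 + 3.007 + 2.575) / 4 = 2.74
sigma = R_bar / d2 = 2.74 / 2.534 = 1.0812944
Cp = (USL - LSL)/(6*sigma) = (102.1 - 82.9)/(6*1.0812944) = 2.9594
Cpu = (102.1 - 92.53)/(3*1.0812944) = 2.9502
Cpl = (92.53 - 82.9)/(3*1.0812944) = 2.9687
Cpk = min(Cpu, Cpl) = 2.9502

2.9502


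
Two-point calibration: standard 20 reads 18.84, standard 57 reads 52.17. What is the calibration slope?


slope = (y2 - y1) / (x2 - x1)
= (52.17 - 18.84) / (57 - 20)
= 33.3300 / 37
= 0.9008

0.9008


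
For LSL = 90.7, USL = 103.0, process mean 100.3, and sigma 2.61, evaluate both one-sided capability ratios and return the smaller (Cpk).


Cpu = (USL - mean) / (3*sigma) = (103.0 - 100.3) / (3*2.61) = 0.3448
Cpl = (mean - LSL) / (3*sigma) = (100.3 - 90.7) / (3*2.61) = 1.2261
Cpk = min(Cpu, Cpl) = 0.3448

0.3448


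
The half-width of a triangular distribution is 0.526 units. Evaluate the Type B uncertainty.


u_B = half_width / sqrt(6)
u_B = 0.526 / 2.4494897
u_B = 0.2147

0.2147


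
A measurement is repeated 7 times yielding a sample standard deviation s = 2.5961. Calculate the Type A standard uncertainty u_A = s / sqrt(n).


u_A = s / sqrt(n)
u_A = 2.5961 / sqrt(7)
u_A = 2.5961 / 2.6457513
u_A = 0.9812

0.9812


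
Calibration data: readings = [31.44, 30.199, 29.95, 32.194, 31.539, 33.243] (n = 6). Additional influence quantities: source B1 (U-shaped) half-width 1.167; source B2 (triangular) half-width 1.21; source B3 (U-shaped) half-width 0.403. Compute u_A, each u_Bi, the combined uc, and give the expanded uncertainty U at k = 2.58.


mean = (31.44 + 30.199 + 29.95 + 32.194 + 31.539 + 33.243) / 6 = 31.4275
s = sqrt(sum((x - mean)^2)/(n-1)) = 1.2319391
u_A = s / sqrt(n) = 1.2319391 / sqrt(6) = 0.50293703
u_B1 = 1.167 / sqrt(2) = 0.82519361
u_B2 = 1.21 / sqrt(6) = 0.49398043
u_B3 = 0.403 / sqrt(2) = 0.28496403
uc = sqrt(0.50293703^2 + 0.82519361^2 + 0.49398043^2 + 0.28496403^2) = 1.1221013
U = k * uc = 2.58 * 1.1221013
U = 2.8950

2.8950


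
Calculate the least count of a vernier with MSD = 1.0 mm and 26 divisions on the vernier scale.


LC = MSD / n_div
= 1.0 / 26
= 0.0385

0.0385


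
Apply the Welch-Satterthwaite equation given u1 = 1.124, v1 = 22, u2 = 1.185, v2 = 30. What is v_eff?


uc = sqrt(u1^2 + u2^2) = sqrt(1.124^2 + 1.185^2) = 1.6332792
v_eff = uc^4 / (u1^4/v1 + u2^4/v2)
= 1.6332792^4 / (1.124^4/22 + 1.185^4/30)
= 7.1160948 / 0.13827912
v_eff = 51.4618

51.4618


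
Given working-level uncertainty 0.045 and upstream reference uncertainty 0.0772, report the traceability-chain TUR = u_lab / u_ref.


TUR = u_lab / u_ref
= 0.045 / 0.0772
= 0.5829

0.5829


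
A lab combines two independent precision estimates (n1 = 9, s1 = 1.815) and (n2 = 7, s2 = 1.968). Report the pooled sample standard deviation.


s_p = sqrt(((n1-1)*s1^2 + (n2-1)*s2^2) / (n1+n2-2))
numerator = (9-1)*1.815^2 + (7-1)*1.968^2 = 26.3538 + 23.238144 = 49.591944
denominator = 9 + 7 - 2 = 14
s_p^2 = 49.591944 / 14 = 3.5422817
s_p = sqrt(3.5422817) = 1.8821

1.8821


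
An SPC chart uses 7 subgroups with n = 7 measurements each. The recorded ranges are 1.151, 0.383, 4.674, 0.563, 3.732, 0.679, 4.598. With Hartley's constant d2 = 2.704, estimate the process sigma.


R_bar = (1.151 + 0.383 + 4.674 + 0.563 + 3.732 + 0.679 + 4.598) / 7
R_bar = 15.78 / 7 = 2.2542857
sigma_hat = R_bar / d2 = 2.2542857 / 2.704 = 0.8337

0.8337


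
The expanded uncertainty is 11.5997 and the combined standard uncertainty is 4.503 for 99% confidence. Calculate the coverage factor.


k = U / uc
k = 11.5997 / 4.503
k = 2.576

2.576


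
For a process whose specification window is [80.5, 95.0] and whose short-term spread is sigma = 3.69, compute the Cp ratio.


Cp = (USL - LSL) / (6 * sigma)
= (95.0 - 80.5) / (6 * 3.69)
= 14.5000 / 22.1400
= 0.6549

0.6549


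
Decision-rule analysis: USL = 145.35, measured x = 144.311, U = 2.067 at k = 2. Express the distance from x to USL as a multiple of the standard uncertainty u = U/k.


u = U / k = 2.067 / 2 = 1.0335
margin = |USL - x| = |145.35 - 144.311| = 1.039
z = margin / u = 1.039 / 1.0335
z = 1.0053

1.0053


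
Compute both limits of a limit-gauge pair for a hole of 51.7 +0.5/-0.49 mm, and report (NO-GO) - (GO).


GO = nominal - lower_tol (smallest hole = maximum material condition)
GO = 51.7 - 0.49 = 51.21
NO-GO = nominal + upper_tol (largest hole = least material condition)
NO-GO = 51.7 + 0.5 = 52.2
spread = NO-GO - GO = 52.2 - 51.21 = 0.9900

0.9900


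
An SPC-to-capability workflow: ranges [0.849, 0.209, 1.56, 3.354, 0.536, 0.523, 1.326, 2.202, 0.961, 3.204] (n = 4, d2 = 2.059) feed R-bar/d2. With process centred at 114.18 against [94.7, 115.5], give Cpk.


R_bar = (0.849 + 0.209 + 1.56 + 3.354 + 0.536 + 0.523 + 1.326 + 2.202 + 0.961 + 3.204) / 10 = 1.4724
sigma = R_bar / d2 = 1.4724 / 2.059 = 0.71510442
Cp = (USL - LSL)/(6*sigma) = (115.5 - 94.7)/(6*0.71510442) = 4.8478
Cpu = (115.5 - 114.18)/(3*0.71510442) = 0.6153
Cpl = (114.18 - 94.7)/(3*0.71510442) = 9.0803
Cpk = min(Cpu, Cpl) = 0.6153

0.6153


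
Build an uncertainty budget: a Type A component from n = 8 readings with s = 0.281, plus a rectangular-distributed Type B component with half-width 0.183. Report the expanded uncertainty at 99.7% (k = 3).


u_A = s / sqrt(n) = 0.281 / sqrt(8) = 0.099348503
u_B = half_width / sqrt(3) = 0.183 / sqrt(3) = 0.1056551
uc = sqrt(u_A^2 + u_B^2) = sqrt(0.099348503^2 + 0.1056551^2) = 0.14502802
U = k * uc = 3 * 0.14502802
U = 0.4351

0.4351


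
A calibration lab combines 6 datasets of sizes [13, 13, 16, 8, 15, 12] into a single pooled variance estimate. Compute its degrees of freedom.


nu = sum_i (n_i - 1)
nu = ((13 - 1) + (13 - 1) + (16 - 1) + (8 - 1) + (15 - 1) + (12 - 1))
nu = 12 + 12 + 15 + 7 + 14 + 11
nu = 71

71


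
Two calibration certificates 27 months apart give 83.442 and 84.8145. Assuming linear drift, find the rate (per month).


rate = (v2 - v1) / months
= (84.8145 - 83.442) / 27
= 1.3725 / 27
= 0.0508

0.0508


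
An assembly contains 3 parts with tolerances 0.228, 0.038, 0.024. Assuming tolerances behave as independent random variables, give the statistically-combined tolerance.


RSS = sqrt(0.228^2 + 0.038^2 + 0.024^2)
= sqrt(0.054004)
= 0.2324

0.2324


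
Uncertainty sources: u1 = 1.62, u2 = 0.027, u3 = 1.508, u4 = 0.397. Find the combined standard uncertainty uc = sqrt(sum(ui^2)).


uc = sqrt(1.62^2 + 0.027^2 + 1.508^2 + 0.397^2)
uc = sqrt(5.056802)
uc = 2.2487

2.2487


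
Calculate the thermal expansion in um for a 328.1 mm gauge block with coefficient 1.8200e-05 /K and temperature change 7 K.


dL = L * alpha * dT
= 328.1 * 1.8200e-05 * 7
= 0.0417999 mm
dL_um = 0.0417999 * 1000 = 41.7999 um

41.7999


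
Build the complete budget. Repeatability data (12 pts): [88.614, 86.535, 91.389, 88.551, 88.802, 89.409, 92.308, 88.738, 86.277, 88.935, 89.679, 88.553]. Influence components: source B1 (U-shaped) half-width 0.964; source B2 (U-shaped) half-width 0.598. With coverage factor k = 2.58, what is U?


mean = (88.614 + 86.535 + 91.389 + 88.551 + 88.802 + 89.409 + 92.308 + 88.738 + 86.277 + 88.935 + 89.679 + 88.553) / 12 = 88.9825
s = sqrt(sum((x - mean)^2)/(n-1)) = 1.6903003
u_A = s / sqrt(n) = 1.6903003 / sqrt(12) = 0.48794767
u_B1 = 0.964 / sqrt(2) = 0.68165094
u_B2 = 0.598 / sqrt(2) = 0.42284986
uc = sqrt(0.48794767^2 + 0.68165094^2 + 0.42284986^2) = 0.93890518
U = k * uc = 2.58 * 0.93890518
U = 2.4224

2.4224


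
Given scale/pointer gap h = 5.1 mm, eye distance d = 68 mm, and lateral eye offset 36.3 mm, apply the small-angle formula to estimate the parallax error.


error = h * offset / d
= 5.1 * 36.3 / 68
= 2.7225

2.7225


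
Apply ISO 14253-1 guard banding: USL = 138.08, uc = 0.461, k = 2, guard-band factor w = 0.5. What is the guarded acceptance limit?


U = k * uc = 2 * 0.461 = 0.922
guard band g = w * U = 0.5 * 0.922 = 0.461
AL = USL - g = 138.08 - 0.461
AL = 137.6190

137.6190


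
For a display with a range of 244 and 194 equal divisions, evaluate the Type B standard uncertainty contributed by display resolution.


resolution = range / divisions
resolution = 244 / 194 = 1.257732
u_res = resolution / (2*sqrt(3))
u_res = 1.257732 / 3.4641016
u_res = 0.3631

0.3631


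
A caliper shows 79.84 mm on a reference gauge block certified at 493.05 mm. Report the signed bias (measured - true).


Systematic error = measured - true
= 79.84 - 493.05
= -413.2100

-413.2100


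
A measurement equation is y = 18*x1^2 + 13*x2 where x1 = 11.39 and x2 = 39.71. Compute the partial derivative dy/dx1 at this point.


y = 18*x1^2 + 13*x2
dy/dx1 = 2*18*x1
Evaluate at x1 = 11.39: c1 = 36 * 11.39
c1 = 410.0400

410.0400


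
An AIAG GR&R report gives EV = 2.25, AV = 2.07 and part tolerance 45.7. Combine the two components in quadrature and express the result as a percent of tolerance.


GRR = sqrt(EV^2 + AV^2) = sqrt(2.25^2 + 2.07^2) = 3.0573518
%GRR = GRR / tol * 100 = 3.0573518 / 45.7 * 100
%GRR = 6.6900

6.6900


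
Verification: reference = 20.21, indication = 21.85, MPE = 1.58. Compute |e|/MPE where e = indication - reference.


e = indication - reference = 21.85 - 20.21 = 1.6400
|e| = 1.6400
ratio = |e| / MPE = 1.6400 / 1.58
ratio = 1.0380

1.0380


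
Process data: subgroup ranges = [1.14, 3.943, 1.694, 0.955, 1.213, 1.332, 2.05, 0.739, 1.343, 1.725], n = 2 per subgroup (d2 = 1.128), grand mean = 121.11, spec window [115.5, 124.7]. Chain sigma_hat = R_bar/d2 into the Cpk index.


R_bar = (1.14 + 3.943 + 1.694 + 0.955 + 1.213 + 1.332 + 2.05 + 0.739 + 1.343 + 1.725) / 10 = 1.6134
sigma = R_bar / d2 = 1.6134 / 1.128 = 1.4303191
Cp = (USL - LSL)/(6*sigma) = (124.7 - 115.5)/(6*1.4303191) = 1.0720
Cpu = (124.7 - 121.11)/(3*1.4303191) = 0.8366
Cpl = (121.11 - 115.5)/(3*1.4303191) = 1.3074
Cpk = min(Cpu, Cpl) = 0.8366

0.8366


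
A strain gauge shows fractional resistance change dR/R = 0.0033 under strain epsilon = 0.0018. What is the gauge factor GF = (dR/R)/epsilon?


GF = (dR/R) / epsilon
= 0.0033 / 0.0018
= 1.8333

1.8333


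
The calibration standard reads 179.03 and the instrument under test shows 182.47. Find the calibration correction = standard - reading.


Correction = standard - reading
= 179.03 - 182.47
= -3.4400

-3.4400


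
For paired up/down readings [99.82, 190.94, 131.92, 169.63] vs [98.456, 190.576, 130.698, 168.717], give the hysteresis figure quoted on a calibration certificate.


|99.82 - 98.456| = 1.3640
|190.94 - 190.576| = 0.3640
|131.92 - 130.698| = 1.2220
|169.63 - 168.717| = 0.9130
hysteresis = max(diffs) = 1.3640

1.3640


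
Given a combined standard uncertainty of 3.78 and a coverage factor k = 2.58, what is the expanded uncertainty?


U = k * uc
U = 2.58 * 3.78
U = 9.7524

9.7524


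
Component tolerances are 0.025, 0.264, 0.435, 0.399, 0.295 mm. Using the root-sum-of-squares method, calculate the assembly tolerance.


RSS = sqrt(0.025^2 + 0.264^2 + 0.435^2 + 0.399^2 + 0.295^2)
= sqrt(0.505772)
= 0.7112

0.7112


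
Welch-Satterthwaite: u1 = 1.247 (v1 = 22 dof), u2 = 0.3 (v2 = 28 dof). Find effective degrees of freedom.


uc = sqrt(u1^2 + u2^2) = sqrt(1.247^2 + 0.3^2) = 1.282579
v_eff = uc^4 / (u1^4/v1 + u2^4/v2)
= 1.282579^4 / (1.247^4/22 + 0.3^4/28)
= 2.7060543 / 0.11020079
v_eff = 24.5557

24.5557


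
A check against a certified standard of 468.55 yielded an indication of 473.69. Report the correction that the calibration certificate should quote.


Correction = standard - reading
= 468.55 - 473.69
= -5.1400

-5.1400


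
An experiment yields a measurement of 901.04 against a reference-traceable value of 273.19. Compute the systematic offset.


Systematic error = measured - true
= 901.04 - 273.19
= 627.8500

627.8500


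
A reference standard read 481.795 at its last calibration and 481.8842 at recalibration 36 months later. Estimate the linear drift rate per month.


rate = (v2 - v1) / months
= (481.8842 - 481.795) / 36
= 0.0892 / 36
= 0.0025

0.0025


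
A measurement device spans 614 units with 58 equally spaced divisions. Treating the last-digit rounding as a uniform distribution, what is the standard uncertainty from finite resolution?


resolution = range / divisions
resolution = 614 / 58 = 10.586207
u_res = resolution / (2*sqrt(3))
u_res = 10.586207 / 3.4641016
u_res = 3.0560

3.0560


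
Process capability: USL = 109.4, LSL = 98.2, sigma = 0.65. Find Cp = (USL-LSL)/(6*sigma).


Cp = (USL - LSL) / (6 * sigma)
= (109.4 - 98.2) / (6 * 0.65)
= 11.2000 / 3.9000
= 2.8718

2.8718


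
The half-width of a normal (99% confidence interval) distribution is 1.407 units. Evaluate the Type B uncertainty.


u_B = half_width / 2.576
u_B = 1.407 / 2.576
u_B = 0.5462

0.5462


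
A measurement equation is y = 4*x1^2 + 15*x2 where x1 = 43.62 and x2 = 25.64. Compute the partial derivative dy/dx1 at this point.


y = 4*x1^2 + 15*x2
dy/dx1 = 2*4*x1
Evaluate at x1 = 43.62: c1 = 8 * 43.62
c1 = 348.9600

348.9600


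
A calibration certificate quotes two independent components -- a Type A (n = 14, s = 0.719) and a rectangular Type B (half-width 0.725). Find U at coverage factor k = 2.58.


u_A = s / sqrt(n) = 0.719 / sqrt(14) = 0.19216083
u_B = half_width / sqrt(3) = 0.725 / sqrt(3) = 0.41857895
uc = sqrt(u_A^2 + u_B^2) = sqrt(0.19216083^2 + 0.41857895^2) = 0.4605802
U = k * uc = 2.58 * 0.4605802
U = 1.1883

1.1883
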